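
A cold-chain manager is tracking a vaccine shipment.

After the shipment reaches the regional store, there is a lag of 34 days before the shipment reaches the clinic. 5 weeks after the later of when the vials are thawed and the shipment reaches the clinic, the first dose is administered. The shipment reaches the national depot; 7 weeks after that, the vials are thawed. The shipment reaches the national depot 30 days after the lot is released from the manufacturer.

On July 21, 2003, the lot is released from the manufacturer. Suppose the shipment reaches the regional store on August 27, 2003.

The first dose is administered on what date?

November 12, 2003

The lot is released from the manufacturer: Jul 21, 2003.
The shipment reaches the national depot: Jul 21, 2003 + 30 days = Aug 20, 2003.
The vials are thawed: Aug 20, 2003 + 7 weeks = Oct 8, 2003.
The shipment reaches the regional store: Aug 27, 2003.
The shipment reaches the clinic: Aug 27, 2003 + 34 days = Sep 30, 2003.
Both prerequisites met — the vials are thawed (Oct 8, 2003), the shipment reaches the clinic (Sep 30, 2003); the later is Oct 8, 2003.
The first dose is administered: Oct 8, 2003 + 5 weeks = Nov 12, 2003.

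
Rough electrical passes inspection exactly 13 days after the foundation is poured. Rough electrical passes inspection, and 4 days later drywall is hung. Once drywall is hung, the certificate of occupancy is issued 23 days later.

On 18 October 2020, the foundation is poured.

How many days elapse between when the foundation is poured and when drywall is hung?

17 days

Causal path: the foundation is poured → rough electrical passes inspection → drywall is hung.
Total delay along the path: 13 + 4 = 17 days.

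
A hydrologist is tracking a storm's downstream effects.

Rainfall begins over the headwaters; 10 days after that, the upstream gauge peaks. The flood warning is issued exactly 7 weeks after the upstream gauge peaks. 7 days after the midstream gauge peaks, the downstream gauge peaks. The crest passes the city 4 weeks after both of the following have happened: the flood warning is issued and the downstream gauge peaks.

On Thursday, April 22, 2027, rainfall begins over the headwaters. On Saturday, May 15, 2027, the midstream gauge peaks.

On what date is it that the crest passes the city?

Rainfall begins over the headwaters: Apr 22, 2027.
The upstream gauge peaks: Apr 22, 2027 + 10 days = May 2, 2027.
The flood warning is issued: May 2, 2027 + 7 weeks = Jun 20, 2027.
The midstream gauge peaks: May 15, 2027.
The downstream gauge peaks: May 15, 2027 + 7 days = May 22, 2027.
Both prerequisites met — the flood warning is issued (Jun 20, 2027), the downstream gauge peaks (May 22, 2027); the later is Jun 20, 2027.
The crest passes the city: Jun 20, 2027 + 4 weeks = Jul 18, 2027.

Sunday, July 18, 2027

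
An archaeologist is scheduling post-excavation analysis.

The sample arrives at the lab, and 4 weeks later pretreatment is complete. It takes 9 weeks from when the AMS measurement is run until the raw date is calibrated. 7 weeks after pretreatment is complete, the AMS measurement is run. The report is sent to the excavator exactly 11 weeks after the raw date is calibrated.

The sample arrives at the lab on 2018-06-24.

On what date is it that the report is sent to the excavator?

2019-01-27

The sample arrives at the lab: Jun 24, 2018.
Pretreatment is complete: Jun 24, 2018 + 4 weeks = Jul 22, 2018.
The AMS measurement is run: Jul 22, 2018 + 7 weeks = Sep 9, 2018.
The raw date is calibrated: Sep 9, 2018 + 9 weeks = Nov 11, 2018.
The report is sent to the excavator: Nov 11, 2018 + 11 weeks = Jan 27, 2019.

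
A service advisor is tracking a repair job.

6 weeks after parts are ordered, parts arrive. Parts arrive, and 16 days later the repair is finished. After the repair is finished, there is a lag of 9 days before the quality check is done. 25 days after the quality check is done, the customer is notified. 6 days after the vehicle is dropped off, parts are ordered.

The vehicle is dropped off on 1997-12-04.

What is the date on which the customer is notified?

The vehicle is dropped off: Dec 4, 1997.
Parts are ordered: Dec 4, 1997 + 6 days = Dec 10, 1997.
Parts arrive: Dec 10, 1997 + 6 weeks = Jan 21, 1998.
The repair is finished: Jan 21, 1998 + 16 days = Feb 6, 1998.
The quality check is done: Feb 6, 1998 + 9 days = Feb 15, 1998.
The customer is notified: Feb 15, 1998 + 25 days = Mar 12, 1998.

1998-03-12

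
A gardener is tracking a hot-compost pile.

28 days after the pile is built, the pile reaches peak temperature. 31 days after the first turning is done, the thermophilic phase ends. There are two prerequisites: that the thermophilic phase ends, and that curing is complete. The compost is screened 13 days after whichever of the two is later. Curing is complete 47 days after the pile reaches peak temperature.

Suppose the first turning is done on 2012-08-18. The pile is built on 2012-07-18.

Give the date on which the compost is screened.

The first turning is done: Aug 18, 2012.
The thermophilic phase ends: Aug 18, 2012 + 31 days = Sep 18, 2012.
The pile is built: Jul 18, 2012.
The pile reaches peak temperature: Jul 18, 2012 + 28 days = Aug 15, 2012.
Curing is complete: Aug 15, 2012 + 47 days = Oct 1, 2012.
Both prerequisites met — the thermophilic phase ends (Sep 18, 2012), curing is complete (Oct 1, 2012); the later is Oct 1, 2012.
The compost is screened: Oct 1, 2012 + 13 days = Oct 14, 2012.

2012-10-14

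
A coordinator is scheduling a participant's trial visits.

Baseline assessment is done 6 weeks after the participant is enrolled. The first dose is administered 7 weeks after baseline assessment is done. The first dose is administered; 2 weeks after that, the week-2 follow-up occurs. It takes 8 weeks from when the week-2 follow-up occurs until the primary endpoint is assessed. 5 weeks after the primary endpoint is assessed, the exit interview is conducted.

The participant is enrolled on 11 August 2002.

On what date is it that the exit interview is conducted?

The participant is enrolled: Aug 11, 2002.
Baseline assessment is done: Aug 11, 2002 + 6 weeks = Sep 22, 2002.
The first dose is administered: Sep 22, 2002 + 7 weeks = Nov 10, 2002.
The week-2 follow-up occurs: Nov 10, 2002 + 2 weeks = Nov 24, 2002.
The primary endpoint is assessed: Nov 24, 2002 + 8 weeks = Jan 19, 2003.
The exit interview is conducted: Jan 19, 2003 + 5 weeks = Feb 23, 2003.

23 February 2003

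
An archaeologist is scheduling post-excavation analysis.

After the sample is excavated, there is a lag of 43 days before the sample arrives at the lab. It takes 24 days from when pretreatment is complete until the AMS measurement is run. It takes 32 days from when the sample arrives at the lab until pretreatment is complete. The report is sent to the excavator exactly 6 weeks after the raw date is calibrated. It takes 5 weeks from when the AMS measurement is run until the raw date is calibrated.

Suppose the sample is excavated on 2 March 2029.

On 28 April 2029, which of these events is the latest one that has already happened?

The sample arrives at the lab

The sample is excavated: Mar 2, 2029.
The sample arrives at the lab: Mar 2, 2029 + 43 days = Apr 14, 2029.
Pretreatment is complete: Apr 14, 2029 + 32 days = May 16, 2029.
The AMS measurement is run: May 16, 2029 + 24 days = Jun 9, 2029.
The raw date is calibrated: Jun 9, 2029 + 5 weeks = Jul 14, 2029.
The report is sent to the excavator: Jul 14, 2029 + 6 weeks = Aug 25, 2029.
Apr 28, 2029 falls between when the sample arrives at the lab (Apr 14, 2029) and when pretreatment is complete (May 16, 2029).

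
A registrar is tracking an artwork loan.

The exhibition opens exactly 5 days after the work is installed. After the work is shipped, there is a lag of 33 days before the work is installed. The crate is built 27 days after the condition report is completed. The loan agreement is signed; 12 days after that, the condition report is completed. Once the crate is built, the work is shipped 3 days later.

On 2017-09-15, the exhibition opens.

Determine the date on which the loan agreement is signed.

2017-06-27

The exhibition opens: Sep 15, 2017.
The work is installed: Sep 15, 2017 − 5 days = Sep 10, 2017.
The work is shipped: Sep 10, 2017 − 33 days = Aug 8, 2017.
The crate is built: Aug 8, 2017 − 3 days = Aug 5, 2017.
The condition report is completed: Aug 5, 2017 − 27 days = Jul 9, 2017.
The loan agreement is signed: Jul 9, 2017 − 12 days = Jun 27, 2017.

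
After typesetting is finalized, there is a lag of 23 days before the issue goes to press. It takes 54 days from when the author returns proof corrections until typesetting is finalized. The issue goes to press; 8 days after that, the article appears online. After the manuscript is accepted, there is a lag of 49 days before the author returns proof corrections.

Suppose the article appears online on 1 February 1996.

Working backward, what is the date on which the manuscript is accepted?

20 September 1995

The article appears online: Feb 1, 1996.
The issue goes to press: Feb 1, 1996 − 8 days = Jan 24, 1996.
Typesetting is finalized: Jan 24, 1996 − 23 days = Jan 1, 1996.
The author returns proof corrections: Jan 1, 1996 − 54 days = Nov 8, 1995.
The manuscript is accepted: Nov 8, 1995 − 49 days = Sep 20, 1995.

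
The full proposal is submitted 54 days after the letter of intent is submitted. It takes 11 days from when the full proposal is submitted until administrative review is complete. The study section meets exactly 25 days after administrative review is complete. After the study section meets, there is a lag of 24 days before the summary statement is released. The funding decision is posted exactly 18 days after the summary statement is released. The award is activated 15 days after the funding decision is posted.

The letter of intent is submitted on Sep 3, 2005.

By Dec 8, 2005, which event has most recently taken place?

The letter of intent is submitted: Sep 3, 2005.
The full proposal is submitted: Sep 3, 2005 + 54 days = Oct 27, 2005.
Administrative review is complete: Oct 27, 2005 + 11 days = Nov 7, 2005.
The study section meets: Nov 7, 2005 + 25 days = Dec 2, 2005.
The summary statement is released: Dec 2, 2005 + 24 days = Dec 26, 2005.
The funding decision is posted: Dec 26, 2005 + 18 days = Jan 13, 2006.
The award is activated: Jan 13, 2006 + 15 days = Jan 28, 2006.
Dec 8, 2005 falls between when the study section meets (Dec 2, 2005) and when the summary statement is released (Dec 26, 2005).

The study section meets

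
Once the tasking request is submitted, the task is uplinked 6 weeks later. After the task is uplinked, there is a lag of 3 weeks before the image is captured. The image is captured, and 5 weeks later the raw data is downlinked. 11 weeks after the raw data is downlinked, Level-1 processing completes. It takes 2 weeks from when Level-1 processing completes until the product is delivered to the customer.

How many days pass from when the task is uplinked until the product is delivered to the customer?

147 days

Causal path: the task is uplinked → the image is captured → the raw data is downlinked → Level-1 processing completes → the product is delivered to the customer.
Total delay along the path: 3 + 5 + 11 + 2 weeks = 21 weeks = 147 days.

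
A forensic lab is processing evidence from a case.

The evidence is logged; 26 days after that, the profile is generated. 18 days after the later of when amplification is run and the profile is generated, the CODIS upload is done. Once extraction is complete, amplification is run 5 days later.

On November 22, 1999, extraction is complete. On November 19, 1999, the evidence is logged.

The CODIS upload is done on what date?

January 2, 2000

Extraction is complete: Nov 22, 1999.
Amplification is run: Nov 22, 1999 + 5 days = Nov 27, 1999.
The evidence is logged: Nov 19, 1999.
The profile is generated: Nov 19, 1999 + 26 days = Dec 15, 1999.
Both prerequisites met — amplification is run (Nov 27, 1999), the profile is generated (Dec 15, 1999); the later is Dec 15, 1999.
The CODIS upload is done: Dec 15, 1999 + 18 days = Jan 2, 2000.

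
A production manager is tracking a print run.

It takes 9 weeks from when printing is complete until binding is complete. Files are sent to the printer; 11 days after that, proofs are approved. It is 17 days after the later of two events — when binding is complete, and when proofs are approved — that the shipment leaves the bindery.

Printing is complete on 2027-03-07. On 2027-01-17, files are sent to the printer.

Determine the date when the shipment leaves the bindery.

2027-05-26

Printing is complete: Mar 7, 2027.
Binding is complete: Mar 7, 2027 + 9 weeks = May 9, 2027.
Files are sent to the printer: Jan 17, 2027.
Proofs are approved: Jan 17, 2027 + 11 days = Jan 28, 2027.
Both prerequisites met — binding is complete (May 9, 2027), proofs are approved (Jan 28, 2027); the later is May 9, 2027.
The shipment leaves the bindery: May 9, 2027 + 17 days = May 26, 2027.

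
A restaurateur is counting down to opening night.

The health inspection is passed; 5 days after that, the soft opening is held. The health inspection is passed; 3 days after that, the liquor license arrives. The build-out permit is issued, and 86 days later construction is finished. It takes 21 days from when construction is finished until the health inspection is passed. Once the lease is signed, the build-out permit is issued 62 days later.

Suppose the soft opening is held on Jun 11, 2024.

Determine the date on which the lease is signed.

The soft opening is held: Jun 11, 2024.
The health inspection is passed: Jun 11, 2024 − 5 days = Jun 6, 2024.
Construction is finished: Jun 6, 2024 − 21 days = May 16, 2024.
The build-out permit is issued: May 16, 2024 − 86 days = Feb 20, 2024.
The lease is signed: Feb 20, 2024 − 62 days = Dec 20, 2023.

Dec 20, 2023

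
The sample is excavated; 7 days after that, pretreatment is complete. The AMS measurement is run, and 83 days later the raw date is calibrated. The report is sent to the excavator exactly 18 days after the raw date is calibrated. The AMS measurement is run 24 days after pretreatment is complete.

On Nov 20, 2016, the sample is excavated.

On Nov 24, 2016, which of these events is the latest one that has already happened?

The sample is excavated: Nov 20, 2016.
Pretreatment is complete: Nov 20, 2016 + 7 days = Nov 27, 2016.
The AMS measurement is run: Nov 27, 2016 + 24 days = Dec 21, 2016.
The raw date is calibrated: Dec 21, 2016 + 83 days = Mar 14, 2017.
The report is sent to the excavator: Mar 14, 2017 + 18 days = Apr 1, 2017.
Nov 24, 2016 falls between when the sample is excavated (Nov 20, 2016) and when pretreatment is complete (Nov 27, 2016).

The sample is excavated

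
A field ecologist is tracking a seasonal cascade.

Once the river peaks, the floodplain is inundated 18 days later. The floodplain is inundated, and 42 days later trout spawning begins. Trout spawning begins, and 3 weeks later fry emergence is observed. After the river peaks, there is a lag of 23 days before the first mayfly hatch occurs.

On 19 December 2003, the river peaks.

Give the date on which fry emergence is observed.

The river peaks: Dec 19, 2003.
The floodplain is inundated: Dec 19, 2003 + 18 days = Jan 6, 2004.
Trout spawning begins: Jan 6, 2004 + 42 days = Feb 17, 2004.
Fry emergence is observed: Feb 17, 2004 + 3 weeks = Mar 9, 2004.

9 March 2004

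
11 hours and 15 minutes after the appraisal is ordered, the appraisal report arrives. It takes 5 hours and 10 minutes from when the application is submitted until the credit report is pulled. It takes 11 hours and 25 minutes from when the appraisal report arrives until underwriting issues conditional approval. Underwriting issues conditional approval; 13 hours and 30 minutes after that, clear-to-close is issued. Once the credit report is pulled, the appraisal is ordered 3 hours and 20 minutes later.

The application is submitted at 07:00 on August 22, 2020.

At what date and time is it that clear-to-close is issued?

03:40 on August 24, 2020

The application is submitted: 07:00 Aug 22, 2020.
The credit report is pulled: 07:00 Aug 22, 2020 + 5h10m = 12:10 Aug 22, 2020.
The appraisal is ordered: 12:10 Aug 22, 2020 + 3h20m = 15:30 Aug 22, 2020.
The appraisal report arrives: 15:30 Aug 22, 2020 + 11h15m = 02:45 Aug 23, 2020.
Underwriting issues conditional approval: 02:45 Aug 23, 2020 + 11h25m = 14:10 Aug 23, 2020.
Clear-to-close is issued: 14:10 Aug 23, 2020 + 13h30m = 03:40 Aug 24, 2020.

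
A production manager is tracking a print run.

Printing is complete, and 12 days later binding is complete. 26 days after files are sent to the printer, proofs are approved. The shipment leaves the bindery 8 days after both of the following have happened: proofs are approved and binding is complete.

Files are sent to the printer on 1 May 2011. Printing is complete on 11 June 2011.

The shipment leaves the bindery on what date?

Files are sent to the printer: May 1, 2011.
Proofs are approved: May 1, 2011 + 26 days = May 27, 2011.
Printing is complete: Jun 11, 2011.
Binding is complete: Jun 11, 2011 + 12 days = Jun 23, 2011.
Both prerequisites met — proofs are approved (May 27, 2011), binding is complete (Jun 23, 2011); the later is Jun 23, 2011.
The shipment leaves the bindery: Jun 23, 2011 + 8 days = Jul 1, 2011.

1 July 2011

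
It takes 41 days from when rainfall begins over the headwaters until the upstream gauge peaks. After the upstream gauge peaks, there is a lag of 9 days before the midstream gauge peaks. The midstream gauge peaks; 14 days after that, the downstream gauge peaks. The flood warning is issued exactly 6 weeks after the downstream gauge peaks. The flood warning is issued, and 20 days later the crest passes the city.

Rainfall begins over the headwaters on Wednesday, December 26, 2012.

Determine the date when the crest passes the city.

Rainfall begins over the headwaters: Dec 26, 2012.
The upstream gauge peaks: Dec 26, 2012 + 41 days = Feb 5, 2013.
The midstream gauge peaks: Feb 5, 2013 + 9 days = Feb 14, 2013.
The downstream gauge peaks: Feb 14, 2013 + 14 days = Feb 28, 2013.
The flood warning is issued: Feb 28, 2013 + 6 weeks = Apr 11, 2013.
The crest passes the city: Apr 11, 2013 + 20 days = May 1, 2013.

Wednesday, May 1, 2013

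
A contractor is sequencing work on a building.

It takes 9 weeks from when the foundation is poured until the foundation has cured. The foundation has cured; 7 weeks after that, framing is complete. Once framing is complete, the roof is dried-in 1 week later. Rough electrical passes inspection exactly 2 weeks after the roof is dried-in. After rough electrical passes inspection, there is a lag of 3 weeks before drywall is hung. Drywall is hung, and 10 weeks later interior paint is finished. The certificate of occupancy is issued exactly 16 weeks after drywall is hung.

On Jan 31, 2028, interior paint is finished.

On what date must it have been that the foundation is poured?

Interior paint is finished: Jan 31, 2028.
Drywall is hung: Jan 31, 2028 − 10 weeks = Nov 22, 2027.
Rough electrical passes inspection: Nov 22, 2027 − 3 weeks = Nov 1, 2027.
The roof is dried-in: Nov 1, 2027 − 2 weeks = Oct 18, 2027.
Framing is complete: Oct 18, 2027 − 1 week = Oct 11, 2027.
The foundation has cured: Oct 11, 2027 − 7 weeks = Aug 23, 2027.
The foundation is poured: Aug 23, 2027 − 9 weeks = Jun 21, 2027.

Jun 21, 2027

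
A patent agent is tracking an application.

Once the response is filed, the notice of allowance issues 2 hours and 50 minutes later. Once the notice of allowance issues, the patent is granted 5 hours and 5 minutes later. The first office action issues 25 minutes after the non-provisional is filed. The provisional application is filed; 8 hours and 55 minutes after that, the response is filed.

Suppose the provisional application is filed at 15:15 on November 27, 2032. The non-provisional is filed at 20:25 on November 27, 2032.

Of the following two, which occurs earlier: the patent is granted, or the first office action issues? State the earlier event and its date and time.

The provisional application is filed: 15:15 Nov 27, 2032.
The response is filed: 15:15 Nov 27, 2032 + 8h55m = 00:10 Nov 28, 2032.
The notice of allowance issues: 00:10 Nov 28, 2032 + 2h50m = 03:00 Nov 28, 2032.
The patent is granted: 03:00 Nov 28, 2032 + 5h05m = 08:05 Nov 28, 2032.
The non-provisional is filed: 20:25 Nov 27, 2032.
The first office action issues: 20:25 Nov 27, 2032 + 25m = 20:50 Nov 27, 2032.
Comparing: the patent is granted at 08:05 Nov 28, 2032 vs the first office action issues at 20:50 Nov 27, 2032. Earlier: the first office action issues.

The first office action issues — 20:50 on November 27, 2032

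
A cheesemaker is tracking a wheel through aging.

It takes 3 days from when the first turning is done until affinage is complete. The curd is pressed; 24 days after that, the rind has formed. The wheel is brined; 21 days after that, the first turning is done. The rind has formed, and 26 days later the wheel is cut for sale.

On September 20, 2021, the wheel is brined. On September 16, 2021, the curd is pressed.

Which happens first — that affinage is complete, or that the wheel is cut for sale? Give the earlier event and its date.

The wheel is brined: Sep 20, 2021.
The first turning is done: Sep 20, 2021 + 21 days = Oct 11, 2021.
Affinage is complete: Oct 11, 2021 + 3 days = Oct 14, 2021.
The curd is pressed: Sep 16, 2021.
The rind has formed: Sep 16, 2021 + 24 days = Oct 10, 2021.
The wheel is cut for sale: Oct 10, 2021 + 26 days = Nov 5, 2021.
Comparing: affinage is complete on Oct 14, 2021 vs the wheel is cut for sale on Nov 5, 2021. Earlier: affinage is complete.

Affinage is complete — October 14, 2021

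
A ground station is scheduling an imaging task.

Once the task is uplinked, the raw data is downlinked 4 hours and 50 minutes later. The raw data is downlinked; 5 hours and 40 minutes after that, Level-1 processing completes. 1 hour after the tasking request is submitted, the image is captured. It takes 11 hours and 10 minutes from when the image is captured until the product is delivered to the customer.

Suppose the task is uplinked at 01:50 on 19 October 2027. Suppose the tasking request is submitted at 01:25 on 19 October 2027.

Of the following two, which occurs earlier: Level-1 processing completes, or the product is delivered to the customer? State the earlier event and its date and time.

The task is uplinked: 01:50 Oct 19, 2027.
The raw data is downlinked: 01:50 Oct 19, 2027 + 4h50m = 06:40 Oct 19, 2027.
Level-1 processing completes: 06:40 Oct 19, 2027 + 5h40m = 12:20 Oct 19, 2027.
The tasking request is submitted: 01:25 Oct 19, 2027.
The image is captured: 01:25 Oct 19, 2027 + 1h = 02:25 Oct 19, 2027.
The product is delivered to the customer: 02:25 Oct 19, 2027 + 11h10m = 13:35 Oct 19, 2027.
Comparing: Level-1 processing completes at 12:20 Oct 19, 2027 vs the product is delivered to the customer at 13:35 Oct 19, 2027. Earlier: Level-1 processing completes.

Level-1 processing completes — 12:20 on 19 October 2027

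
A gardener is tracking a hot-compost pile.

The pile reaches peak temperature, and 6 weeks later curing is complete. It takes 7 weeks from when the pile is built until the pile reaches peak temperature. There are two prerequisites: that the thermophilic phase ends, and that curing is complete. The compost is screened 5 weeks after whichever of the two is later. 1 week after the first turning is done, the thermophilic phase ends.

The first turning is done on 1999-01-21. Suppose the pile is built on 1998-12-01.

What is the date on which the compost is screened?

The first turning is done: Jan 21, 1999.
The thermophilic phase ends: Jan 21, 1999 + 1 week = Jan 28, 1999.
The pile is built: Dec 1, 1998.
The pile reaches peak temperature: Dec 1, 1998 + 7 weeks = Jan 19, 1999.
Curing is complete: Jan 19, 1999 + 6 weeks = Mar 2, 1999.
Both prerequisites met — the thermophilic phase ends (Jan 28, 1999), curing is complete (Mar 2, 1999); the later is Mar 2, 1999.
The compost is screened: Mar 2, 1999 + 5 weeks = Apr 6, 1999.

1999-04-06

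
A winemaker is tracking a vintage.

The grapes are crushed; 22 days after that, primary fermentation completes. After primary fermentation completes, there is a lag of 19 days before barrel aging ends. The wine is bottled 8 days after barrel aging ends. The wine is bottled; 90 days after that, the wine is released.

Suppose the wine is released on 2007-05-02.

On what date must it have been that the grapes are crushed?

The wine is released: May 2, 2007.
The wine is bottled: May 2, 2007 − 90 days = Feb 1, 2007.
Barrel aging ends: Feb 1, 2007 − 8 days = Jan 24, 2007.
Primary fermentation completes: Jan 24, 2007 − 19 days = Jan 5, 2007.
The grapes are crushed: Jan 5, 2007 − 22 days = Dec 14, 2006.

2006-12-14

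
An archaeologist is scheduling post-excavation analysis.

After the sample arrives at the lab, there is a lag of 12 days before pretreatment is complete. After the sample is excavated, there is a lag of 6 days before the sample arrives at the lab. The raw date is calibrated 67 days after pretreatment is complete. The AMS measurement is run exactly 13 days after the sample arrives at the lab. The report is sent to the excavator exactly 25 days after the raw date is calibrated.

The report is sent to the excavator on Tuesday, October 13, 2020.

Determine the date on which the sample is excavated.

The report is sent to the excavator: Oct 13, 2020.
The raw date is calibrated: Oct 13, 2020 − 25 days = Sep 18, 2020.
Pretreatment is complete: Sep 18, 2020 − 67 days = Jul 13, 2020.
The sample arrives at the lab: Jul 13, 2020 − 12 days = Jul 1, 2020.
The sample is excavated: Jul 1, 2020 − 6 days = Jun 25, 2020.

Thursday, June 25, 2020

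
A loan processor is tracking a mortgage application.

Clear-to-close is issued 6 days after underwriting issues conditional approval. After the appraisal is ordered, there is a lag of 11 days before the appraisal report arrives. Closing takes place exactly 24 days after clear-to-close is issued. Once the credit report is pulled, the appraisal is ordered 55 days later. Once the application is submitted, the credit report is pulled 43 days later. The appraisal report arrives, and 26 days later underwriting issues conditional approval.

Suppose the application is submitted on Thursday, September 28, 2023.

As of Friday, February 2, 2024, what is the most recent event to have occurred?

The appraisal report arrives

The application is submitted: Sep 28, 2023.
The credit report is pulled: Sep 28, 2023 + 43 days = Nov 10, 2023.
The appraisal is ordered: Nov 10, 2023 + 55 days = Jan 4, 2024.
The appraisal report arrives: Jan 4, 2024 + 11 days = Jan 15, 2024.
Underwriting issues conditional approval: Jan 15, 2024 + 26 days = Feb 10, 2024.
Clear-to-close is issued: Feb 10, 2024 + 6 days = Feb 16, 2024.
Closing takes place: Feb 16, 2024 + 24 days = Mar 11, 2024.
Feb 2, 2024 falls between when the appraisal report arrives (Jan 15, 2024) and when underwriting issues conditional approval (Feb 10, 2024).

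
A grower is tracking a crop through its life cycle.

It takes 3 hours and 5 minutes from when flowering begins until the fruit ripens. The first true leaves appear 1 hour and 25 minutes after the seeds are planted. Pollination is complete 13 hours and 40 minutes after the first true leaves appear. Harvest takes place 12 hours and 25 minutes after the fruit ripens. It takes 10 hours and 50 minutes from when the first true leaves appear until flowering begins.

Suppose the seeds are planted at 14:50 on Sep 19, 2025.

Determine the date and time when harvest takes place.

The seeds are planted: 14:50 Sep 19, 2025.
The first true leaves appear: 14:50 Sep 19, 2025 + 1h25m = 16:15 Sep 19, 2025.
Flowering begins: 16:15 Sep 19, 2025 + 10h50m = 03:05 Sep 20, 2025.
The fruit ripens: 03:05 Sep 20, 2025 + 3h05m = 06:10 Sep 20, 2025.
Harvest takes place: 06:10 Sep 20, 2025 + 12h25m = 18:35 Sep 20, 2025.

18:35 on Sep 20, 2025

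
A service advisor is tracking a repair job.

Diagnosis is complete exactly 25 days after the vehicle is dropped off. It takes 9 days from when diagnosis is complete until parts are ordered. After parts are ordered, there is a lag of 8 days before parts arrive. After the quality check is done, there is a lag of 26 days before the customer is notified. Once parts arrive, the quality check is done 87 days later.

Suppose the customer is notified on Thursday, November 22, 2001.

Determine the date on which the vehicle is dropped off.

The customer is notified: Nov 22, 2001.
The quality check is done: Nov 22, 2001 − 26 days = Oct 27, 2001.
Parts arrive: Oct 27, 2001 − 87 days = Aug 1, 2001.
Parts are ordered: Aug 1, 2001 − 8 days = Jul 24, 2001.
Diagnosis is complete: Jul 24, 2001 − 9 days = Jul 15, 2001.
The vehicle is dropped off: Jul 15, 2001 − 25 days = Jun 20, 2001.

Wednesday, June 20, 2001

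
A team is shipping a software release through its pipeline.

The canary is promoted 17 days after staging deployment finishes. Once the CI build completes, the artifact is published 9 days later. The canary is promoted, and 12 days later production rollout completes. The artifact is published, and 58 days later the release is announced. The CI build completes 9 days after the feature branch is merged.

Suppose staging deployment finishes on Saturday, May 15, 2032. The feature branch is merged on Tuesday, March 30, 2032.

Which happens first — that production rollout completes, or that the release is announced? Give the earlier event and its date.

Staging deployment finishes: May 15, 2032.
The canary is promoted: May 15, 2032 + 17 days = Jun 1, 2032.
Production rollout completes: Jun 1, 2032 + 12 days = Jun 13, 2032.
The feature branch is merged: Mar 30, 2032.
The CI build completes: Mar 30, 2032 + 9 days = Apr 8, 2032.
The artifact is published: Apr 8, 2032 + 9 days = Apr 17, 2032.
The release is announced: Apr 17, 2032 + 58 days = Jun 14, 2032.
Comparing: production rollout completes on Jun 13, 2032 vs the release is announced on Jun 14, 2032. Earlier: production rollout completes.

Production rollout completes — Sunday, June 13, 2032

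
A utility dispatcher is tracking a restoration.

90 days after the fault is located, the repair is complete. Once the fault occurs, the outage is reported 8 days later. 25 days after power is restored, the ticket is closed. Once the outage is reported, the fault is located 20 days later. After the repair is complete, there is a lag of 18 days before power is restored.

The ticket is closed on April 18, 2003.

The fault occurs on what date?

November 8, 2002

The ticket is closed: Apr 18, 2003.
Power is restored: Apr 18, 2003 − 25 days = Mar 24, 2003.
The repair is complete: Mar 24, 2003 − 18 days = Mar 6, 2003.
The fault is located: Mar 6, 2003 − 90 days = Dec 6, 2002.
The outage is reported: Dec 6, 2002 − 20 days = Nov 16, 2002.
The fault occurs: Nov 16, 2002 − 8 days = Nov 8, 2002.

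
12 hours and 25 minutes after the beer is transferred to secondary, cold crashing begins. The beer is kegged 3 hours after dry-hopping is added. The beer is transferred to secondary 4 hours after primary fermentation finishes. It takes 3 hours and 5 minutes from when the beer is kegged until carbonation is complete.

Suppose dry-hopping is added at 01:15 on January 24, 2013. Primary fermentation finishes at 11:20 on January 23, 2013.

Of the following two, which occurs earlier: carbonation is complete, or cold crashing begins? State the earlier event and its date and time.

Cold crashing begins — 03:45 on January 24, 2013

Dry-hopping is added: 01:15 Jan 24, 2013.
The beer is kegged: 01:15 Jan 24, 2013 + 3h = 04:15 Jan 24, 2013.
Carbonation is complete: 04:15 Jan 24, 2013 + 3h05m = 07:20 Jan 24, 2013.
Primary fermentation finishes: 11:20 Jan 23, 2013.
The beer is transferred to secondary: 11:20 Jan 23, 2013 + 4h = 15:20 Jan 23, 2013.
Cold crashing begins: 15:20 Jan 23, 2013 + 12h25m = 03:45 Jan 24, 2013.
Comparing: carbonation is complete at 07:20 Jan 24, 2013 vs cold crashing begins at 03:45 Jan 24, 2013. Earlier: cold crashing begins.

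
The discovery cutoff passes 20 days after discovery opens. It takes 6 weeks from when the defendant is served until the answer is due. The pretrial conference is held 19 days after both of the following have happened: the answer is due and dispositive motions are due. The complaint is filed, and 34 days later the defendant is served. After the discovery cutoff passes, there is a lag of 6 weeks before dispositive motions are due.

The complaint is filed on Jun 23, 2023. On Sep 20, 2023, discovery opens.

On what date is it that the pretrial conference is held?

The complaint is filed: Jun 23, 2023.
The defendant is served: Jun 23, 2023 + 34 days = Jul 27, 2023.
The answer is due: Jul 27, 2023 + 6 weeks = Sep 7, 2023.
Discovery opens: Sep 20, 2023.
The discovery cutoff passes: Sep 20, 2023 + 20 days = Oct 10, 2023.
Dispositive motions are due: Oct 10, 2023 + 6 weeks = Nov 21, 2023.
Both prerequisites met — the answer is due (Sep 7, 2023), dispositive motions are due (Nov 21, 2023); the later is Nov 21, 2023.
The pretrial conference is held: Nov 21, 2023 + 19 days = Dec 10, 2023.

Dec 10, 2023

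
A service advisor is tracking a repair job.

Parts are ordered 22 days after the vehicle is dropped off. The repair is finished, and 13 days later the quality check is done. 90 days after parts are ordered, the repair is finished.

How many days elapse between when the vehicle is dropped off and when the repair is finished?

112 days

Causal path: the vehicle is dropped off → parts are ordered → the repair is finished.
Total delay along the path: 22 + 90 = 112 days.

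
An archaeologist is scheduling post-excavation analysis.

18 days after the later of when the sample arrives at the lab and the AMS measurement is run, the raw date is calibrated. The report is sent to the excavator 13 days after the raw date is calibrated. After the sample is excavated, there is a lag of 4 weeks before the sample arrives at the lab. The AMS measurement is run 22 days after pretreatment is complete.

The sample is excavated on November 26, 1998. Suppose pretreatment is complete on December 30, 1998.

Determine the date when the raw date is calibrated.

The sample is excavated: Nov 26, 1998.
The sample arrives at the lab: Nov 26, 1998 + 4 weeks = Dec 24, 1998.
Pretreatment is complete: Dec 30, 1998.
The AMS measurement is run: Dec 30, 1998 + 22 days = Jan 21, 1999.
Both prerequisites met — the sample arrives at the lab (Dec 24, 1998), the AMS measurement is run (Jan 21, 1999); the later is Jan 21, 1999.
The raw date is calibrated: Jan 21, 1999 + 18 days = Feb 8, 1999.

February 8, 1999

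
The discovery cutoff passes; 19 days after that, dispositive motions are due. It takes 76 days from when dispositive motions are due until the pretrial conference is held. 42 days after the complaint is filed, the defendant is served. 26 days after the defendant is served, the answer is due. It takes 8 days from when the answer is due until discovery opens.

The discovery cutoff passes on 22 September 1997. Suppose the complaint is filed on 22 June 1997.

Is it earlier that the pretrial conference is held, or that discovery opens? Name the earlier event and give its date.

Discovery opens — 6 September 1997

The discovery cutoff passes: Sep 22, 1997.
Dispositive motions are due: Sep 22, 1997 + 19 days = Oct 11, 1997.
The pretrial conference is held: Oct 11, 1997 + 76 days = Dec 26, 1997.
The complaint is filed: Jun 22, 1997.
The defendant is served: Jun 22, 1997 + 42 days = Aug 3, 1997.
The answer is due: Aug 3, 1997 + 26 days = Aug 29, 1997.
Discovery opens: Aug 29, 1997 + 8 days = Sep 6, 1997.
Comparing: the pretrial conference is held on Dec 26, 1997 vs discovery opens on Sep 6, 1997. Earlier: discovery opens.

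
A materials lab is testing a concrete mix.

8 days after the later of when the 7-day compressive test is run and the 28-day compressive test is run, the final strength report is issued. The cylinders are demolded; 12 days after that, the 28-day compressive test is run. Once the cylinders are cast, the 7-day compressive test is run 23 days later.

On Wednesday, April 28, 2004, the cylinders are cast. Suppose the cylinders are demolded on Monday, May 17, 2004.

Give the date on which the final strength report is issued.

Sunday, June 6, 2004

The cylinders are cast: Apr 28, 2004.
The 7-day compressive test is run: Apr 28, 2004 + 23 days = May 21, 2004.
The cylinders are demolded: May 17, 2004.
The 28-day compressive test is run: May 17, 2004 + 12 days = May 29, 2004.
Both prerequisites met — the 7-day compressive test is run (May 21, 2004), the 28-day compressive test is run (May 29, 2004); the later is May 29, 2004.
The final strength report is issued: May 29, 2004 + 8 days = Jun 6, 2004.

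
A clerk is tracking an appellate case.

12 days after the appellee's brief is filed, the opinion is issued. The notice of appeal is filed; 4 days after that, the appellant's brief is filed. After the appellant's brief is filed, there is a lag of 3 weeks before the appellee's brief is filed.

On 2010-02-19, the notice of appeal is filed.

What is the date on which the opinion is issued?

The notice of appeal is filed: Feb 19, 2010.
The appellant's brief is filed: Feb 19, 2010 + 4 days = Feb 23, 2010.
The appellee's brief is filed: Feb 23, 2010 + 3 weeks = Mar 16, 2010.
The opinion is issued: Mar 16, 2010 + 12 days = Mar 28, 2010.

2010-03-28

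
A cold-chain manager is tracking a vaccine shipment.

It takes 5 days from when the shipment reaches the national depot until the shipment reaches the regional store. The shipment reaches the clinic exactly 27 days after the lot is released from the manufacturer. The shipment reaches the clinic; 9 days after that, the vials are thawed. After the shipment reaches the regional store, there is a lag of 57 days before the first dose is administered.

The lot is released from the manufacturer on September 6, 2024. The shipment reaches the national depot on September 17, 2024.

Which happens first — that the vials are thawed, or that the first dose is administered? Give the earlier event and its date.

The vials are thawed — October 12, 2024

The lot is released from the manufacturer: Sep 6, 2024.
The shipment reaches the clinic: Sep 6, 2024 + 27 days = Oct 3, 2024.
The vials are thawed: Oct 3, 2024 + 9 days = Oct 12, 2024.
The shipment reaches the national depot: Sep 17, 2024.
The shipment reaches the regional store: Sep 17, 2024 + 5 days = Sep 22, 2024.
The first dose is administered: Sep 22, 2024 + 57 days = Nov 18, 2024.
Comparing: the vials are thawed on Oct 12, 2024 vs the first dose is administered on Nov 18, 2024. Earlier: the vials are thawed.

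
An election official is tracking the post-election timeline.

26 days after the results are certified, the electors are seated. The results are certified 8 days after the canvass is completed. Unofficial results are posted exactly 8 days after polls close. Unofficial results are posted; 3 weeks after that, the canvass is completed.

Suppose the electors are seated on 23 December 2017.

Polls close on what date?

The electors are seated: Dec 23, 2017.
The results are certified: Dec 23, 2017 − 26 days = Nov 27, 2017.
The canvass is completed: Nov 27, 2017 − 8 days = Nov 19, 2017.
Unofficial results are posted: Nov 19, 2017 − 3 weeks = Oct 29, 2017.
Polls close: Oct 29, 2017 − 8 days = Oct 21, 2017.

21 October 2017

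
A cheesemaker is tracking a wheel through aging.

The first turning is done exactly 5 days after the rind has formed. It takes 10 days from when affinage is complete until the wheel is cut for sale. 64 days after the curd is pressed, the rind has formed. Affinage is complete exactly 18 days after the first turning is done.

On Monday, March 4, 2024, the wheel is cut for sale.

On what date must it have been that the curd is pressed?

The wheel is cut for sale: Mar 4, 2024.
Affinage is complete: Mar 4, 2024 − 10 days = Feb 23, 2024.
The first turning is done: Feb 23, 2024 − 18 days = Feb 5, 2024.
The rind has formed: Feb 5, 2024 − 5 days = Jan 31, 2024.
The curd is pressed: Jan 31, 2024 − 64 days = Nov 28, 2023.

Tuesday, November 28, 2023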